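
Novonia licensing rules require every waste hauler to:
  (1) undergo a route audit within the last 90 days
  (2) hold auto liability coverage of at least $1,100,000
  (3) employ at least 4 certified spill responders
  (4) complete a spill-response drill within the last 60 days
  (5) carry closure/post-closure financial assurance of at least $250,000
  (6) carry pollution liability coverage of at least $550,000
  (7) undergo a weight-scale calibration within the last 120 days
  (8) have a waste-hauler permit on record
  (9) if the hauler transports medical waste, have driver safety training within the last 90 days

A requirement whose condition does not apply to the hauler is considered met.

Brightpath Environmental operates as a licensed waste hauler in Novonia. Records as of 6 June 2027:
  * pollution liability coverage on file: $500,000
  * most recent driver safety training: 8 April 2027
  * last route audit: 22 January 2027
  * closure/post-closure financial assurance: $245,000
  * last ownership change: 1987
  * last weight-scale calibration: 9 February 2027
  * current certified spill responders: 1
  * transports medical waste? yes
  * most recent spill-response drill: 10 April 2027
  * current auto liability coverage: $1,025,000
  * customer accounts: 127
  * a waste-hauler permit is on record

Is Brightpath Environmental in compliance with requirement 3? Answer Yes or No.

3. certified spill responders 1 < 4 → not met

No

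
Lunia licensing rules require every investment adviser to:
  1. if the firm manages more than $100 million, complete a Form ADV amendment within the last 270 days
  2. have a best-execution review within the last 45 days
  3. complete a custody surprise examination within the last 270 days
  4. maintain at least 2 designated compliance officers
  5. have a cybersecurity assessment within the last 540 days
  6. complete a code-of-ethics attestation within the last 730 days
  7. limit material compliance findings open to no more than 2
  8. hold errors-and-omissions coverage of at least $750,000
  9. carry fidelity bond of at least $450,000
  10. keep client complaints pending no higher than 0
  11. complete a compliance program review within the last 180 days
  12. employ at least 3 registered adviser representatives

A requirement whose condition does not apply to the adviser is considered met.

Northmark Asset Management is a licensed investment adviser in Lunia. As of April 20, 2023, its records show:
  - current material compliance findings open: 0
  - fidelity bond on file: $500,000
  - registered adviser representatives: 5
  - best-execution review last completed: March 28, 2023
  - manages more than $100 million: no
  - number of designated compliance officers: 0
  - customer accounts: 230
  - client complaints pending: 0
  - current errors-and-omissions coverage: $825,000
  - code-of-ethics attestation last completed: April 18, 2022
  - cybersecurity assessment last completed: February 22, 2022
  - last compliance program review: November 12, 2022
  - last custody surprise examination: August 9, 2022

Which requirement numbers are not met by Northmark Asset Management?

4

1. condition 'manages more than $100 million' does not hold → requirement n/a → met
2. best-execution review 23 days ago vs limit 45 → met
3. custody surprise examination 254 days ago vs limit 270 → met
4. designated compliance officers 0 < 2 → not met
5. cybersecurity assessment 422 days ago vs limit 540 → met
6. code-of-ethics attestation 367 days ago vs limit 730 → met
7. material compliance findings open 0 ≤ 2 → met
8. errors-and-omissions coverage $825,000 ≥ $750,000 → met
9. fidelity bond $500,000 ≥ $450,000 → met
10. client complaints pending 0 ≤ 0 → met
11. compliance program review 159 days ago vs limit 180 → met
12. registered adviser representatives 5 ≥ 3 → met
Not met: 4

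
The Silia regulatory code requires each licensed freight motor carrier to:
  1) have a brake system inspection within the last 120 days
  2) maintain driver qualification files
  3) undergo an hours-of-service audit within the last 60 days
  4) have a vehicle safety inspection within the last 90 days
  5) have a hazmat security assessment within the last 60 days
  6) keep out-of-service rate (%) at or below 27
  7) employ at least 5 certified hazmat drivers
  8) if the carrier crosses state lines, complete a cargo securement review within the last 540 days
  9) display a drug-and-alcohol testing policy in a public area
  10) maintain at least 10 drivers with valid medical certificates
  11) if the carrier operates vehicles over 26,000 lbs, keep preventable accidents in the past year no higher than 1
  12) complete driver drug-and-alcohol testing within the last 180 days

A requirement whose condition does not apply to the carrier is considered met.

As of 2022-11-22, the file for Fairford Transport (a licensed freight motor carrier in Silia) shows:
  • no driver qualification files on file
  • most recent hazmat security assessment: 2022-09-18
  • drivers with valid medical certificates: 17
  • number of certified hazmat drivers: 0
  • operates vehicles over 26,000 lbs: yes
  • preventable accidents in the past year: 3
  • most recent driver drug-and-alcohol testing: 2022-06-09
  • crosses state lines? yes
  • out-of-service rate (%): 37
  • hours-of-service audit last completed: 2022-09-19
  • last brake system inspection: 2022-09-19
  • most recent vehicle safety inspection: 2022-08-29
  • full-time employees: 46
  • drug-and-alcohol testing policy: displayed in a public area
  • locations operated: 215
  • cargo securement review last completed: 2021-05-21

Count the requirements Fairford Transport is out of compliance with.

7

1. brake system inspection 64 days ago vs limit 120 → met
2. driver qualification files absent → not met
3. hours-of-service audit 64 days ago vs limit 60 → not met
4. vehicle safety inspection 85 days ago vs limit 90 → met
5. hazmat security assessment 65 days ago vs limit 60 → not met
6. out-of-service rate (%) 37 > 27 → not met
7. certified hazmat drivers 0 < 5 → not met
8. condition 'crosses state lines' holds; cargo securement review 550 days ago vs limit 540 → not met
9. drug-and-alcohol testing policy present → met
10. drivers with valid medical certificates 17 ≥ 10 → met
11. condition 'operates vehicles over 26,000 lbs' holds; preventable accidents in the past year 3 > 1 → not met
12. driver drug-and-alcohol testing 166 days ago vs limit 180 → met
Not met: 7 of 12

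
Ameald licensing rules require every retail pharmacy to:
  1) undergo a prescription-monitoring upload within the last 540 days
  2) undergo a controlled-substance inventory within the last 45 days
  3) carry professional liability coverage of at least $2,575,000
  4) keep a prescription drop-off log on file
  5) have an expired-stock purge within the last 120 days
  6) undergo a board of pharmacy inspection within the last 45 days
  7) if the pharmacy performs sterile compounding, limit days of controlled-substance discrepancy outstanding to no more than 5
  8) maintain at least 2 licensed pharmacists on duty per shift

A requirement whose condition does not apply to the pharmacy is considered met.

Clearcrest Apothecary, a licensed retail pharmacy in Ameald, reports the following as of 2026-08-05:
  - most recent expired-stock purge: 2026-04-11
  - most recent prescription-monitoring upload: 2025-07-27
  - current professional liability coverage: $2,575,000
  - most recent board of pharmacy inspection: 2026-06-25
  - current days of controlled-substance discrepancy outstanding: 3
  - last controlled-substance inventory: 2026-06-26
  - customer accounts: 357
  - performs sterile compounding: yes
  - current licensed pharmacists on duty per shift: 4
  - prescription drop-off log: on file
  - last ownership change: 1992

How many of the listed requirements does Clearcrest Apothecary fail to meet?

1. prescription-monitoring upload 374 days ago vs limit 540 → met
2. controlled-substance inventory 40 days ago vs limit 45 → met
3. professional liability coverage $2,575,000 ≥ $2,575,000 → met
4. prescription drop-off log present → met
5. expired-stock purge 116 days ago vs limit 120 → met
6. board of pharmacy inspection 41 days ago vs limit 45 → met
7. condition 'performs sterile compounding' holds; days of controlled-substance discrepancy outstanding 3 ≤ 5 → met
8. licensed pharmacists on duty per shift 4 ≥ 2 → met
Not met: 0 of 8

0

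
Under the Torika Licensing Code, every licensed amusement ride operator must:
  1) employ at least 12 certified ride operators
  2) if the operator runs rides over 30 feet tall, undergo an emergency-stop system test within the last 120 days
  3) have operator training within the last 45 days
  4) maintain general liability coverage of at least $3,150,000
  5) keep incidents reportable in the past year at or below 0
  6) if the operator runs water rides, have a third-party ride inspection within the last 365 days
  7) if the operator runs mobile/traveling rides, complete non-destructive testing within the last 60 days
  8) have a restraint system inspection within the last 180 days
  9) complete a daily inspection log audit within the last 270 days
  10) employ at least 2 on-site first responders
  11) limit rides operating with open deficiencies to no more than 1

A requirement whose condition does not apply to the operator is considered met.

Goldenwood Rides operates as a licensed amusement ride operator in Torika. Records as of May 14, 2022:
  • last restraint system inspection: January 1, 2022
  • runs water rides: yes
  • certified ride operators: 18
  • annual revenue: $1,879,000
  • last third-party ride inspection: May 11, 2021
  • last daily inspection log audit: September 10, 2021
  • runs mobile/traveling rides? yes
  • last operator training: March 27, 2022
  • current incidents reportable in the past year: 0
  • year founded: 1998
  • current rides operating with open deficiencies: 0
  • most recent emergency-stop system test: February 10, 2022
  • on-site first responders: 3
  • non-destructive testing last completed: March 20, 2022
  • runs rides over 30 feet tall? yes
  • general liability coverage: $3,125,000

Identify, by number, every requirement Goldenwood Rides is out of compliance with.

1. certified ride operators 18 ≥ 12 → met
2. condition 'runs rides over 30 feet tall' holds; emergency-stop system test 93 days ago vs limit 120 → met
3. operator training 48 days ago vs limit 45 → not met
4. general liability coverage $3,125,000 < $3,150,000 → not met
5. incidents reportable in the past year 0 ≤ 0 → met
6. condition 'runs water rides' holds; third-party ride inspection 368 days ago vs limit 365 → not met
7. condition 'runs mobile/traveling rides' holds; non-destructive testing 55 days ago vs limit 60 → met
8. restraint system inspection 133 days ago vs limit 180 → met
9. daily inspection log audit 246 days ago vs limit 270 → met
10. on-site first responders 3 ≥ 2 → met
11. rides operating with open deficiencies 0 ≤ 1 → met
Not met: 3, 4, 6

3, 4, 6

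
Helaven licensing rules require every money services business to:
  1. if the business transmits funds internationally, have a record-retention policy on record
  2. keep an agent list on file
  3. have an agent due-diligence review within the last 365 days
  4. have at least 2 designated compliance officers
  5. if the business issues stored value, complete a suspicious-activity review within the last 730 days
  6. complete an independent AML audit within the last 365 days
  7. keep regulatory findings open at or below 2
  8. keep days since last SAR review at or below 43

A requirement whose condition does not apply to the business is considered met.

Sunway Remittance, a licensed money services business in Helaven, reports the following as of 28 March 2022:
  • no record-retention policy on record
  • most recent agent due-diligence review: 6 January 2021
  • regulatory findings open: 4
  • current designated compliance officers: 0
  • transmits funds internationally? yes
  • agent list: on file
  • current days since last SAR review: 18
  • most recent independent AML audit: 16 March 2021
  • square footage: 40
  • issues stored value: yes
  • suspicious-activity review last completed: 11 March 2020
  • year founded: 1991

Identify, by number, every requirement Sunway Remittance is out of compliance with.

1, 3, 4, 5, 6, 7

1. condition 'transmits funds internationally' holds; record-retention policy absent → not met
2. agent list present → met
3. agent due-diligence review 446 days ago vs limit 365 → not met
4. designated compliance officers 0 < 2 → not met
5. condition 'issues stored value' holds; suspicious-activity review 747 days ago vs limit 730 → not met
6. independent AML audit 377 days ago vs limit 365 → not met
7. regulatory findings open 4 > 2 → not met
8. days since last SAR review 18 ≤ 43 → met
Not met: 1, 3, 4, 5, 6, 7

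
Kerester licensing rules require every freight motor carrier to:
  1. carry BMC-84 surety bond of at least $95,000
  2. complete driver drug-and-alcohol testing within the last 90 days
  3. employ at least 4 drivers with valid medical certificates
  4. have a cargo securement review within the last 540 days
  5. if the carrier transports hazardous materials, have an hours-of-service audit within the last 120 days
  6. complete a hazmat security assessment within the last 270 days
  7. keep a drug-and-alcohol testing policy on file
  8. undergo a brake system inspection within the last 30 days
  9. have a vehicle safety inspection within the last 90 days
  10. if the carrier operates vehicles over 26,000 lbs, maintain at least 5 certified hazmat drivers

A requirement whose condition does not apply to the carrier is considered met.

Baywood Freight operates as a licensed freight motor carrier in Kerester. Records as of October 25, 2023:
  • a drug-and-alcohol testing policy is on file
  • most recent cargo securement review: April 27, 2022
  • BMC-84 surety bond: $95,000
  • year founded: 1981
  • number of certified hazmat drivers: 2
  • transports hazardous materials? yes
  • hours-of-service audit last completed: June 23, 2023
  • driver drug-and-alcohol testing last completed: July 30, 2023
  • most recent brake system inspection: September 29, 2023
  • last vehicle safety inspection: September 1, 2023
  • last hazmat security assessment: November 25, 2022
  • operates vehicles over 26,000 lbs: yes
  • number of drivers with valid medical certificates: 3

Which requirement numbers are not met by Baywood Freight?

1. BMC-84 surety bond $95,000 ≥ $95,000 → met
2. driver drug-and-alcohol testing 87 days ago vs limit 90 → met
3. drivers with valid medical certificates 3 < 4 → not met
4. cargo securement review 546 days ago vs limit 540 → not met
5. condition 'transports hazardous materials' holds; hours-of-service audit 124 days ago vs limit 120 → not met
6. hazmat security assessment 334 days ago vs limit 270 → not met
7. drug-and-alcohol testing policy present → met
8. brake system inspection 26 days ago vs limit 30 → met
9. vehicle safety inspection 54 days ago vs limit 90 → met
10. condition 'operates vehicles over 26,000 lbs' holds; certified hazmat drivers 2 < 5 → not met
Not met: 3, 4, 5, 6, 10

3, 4, 5, 6, 10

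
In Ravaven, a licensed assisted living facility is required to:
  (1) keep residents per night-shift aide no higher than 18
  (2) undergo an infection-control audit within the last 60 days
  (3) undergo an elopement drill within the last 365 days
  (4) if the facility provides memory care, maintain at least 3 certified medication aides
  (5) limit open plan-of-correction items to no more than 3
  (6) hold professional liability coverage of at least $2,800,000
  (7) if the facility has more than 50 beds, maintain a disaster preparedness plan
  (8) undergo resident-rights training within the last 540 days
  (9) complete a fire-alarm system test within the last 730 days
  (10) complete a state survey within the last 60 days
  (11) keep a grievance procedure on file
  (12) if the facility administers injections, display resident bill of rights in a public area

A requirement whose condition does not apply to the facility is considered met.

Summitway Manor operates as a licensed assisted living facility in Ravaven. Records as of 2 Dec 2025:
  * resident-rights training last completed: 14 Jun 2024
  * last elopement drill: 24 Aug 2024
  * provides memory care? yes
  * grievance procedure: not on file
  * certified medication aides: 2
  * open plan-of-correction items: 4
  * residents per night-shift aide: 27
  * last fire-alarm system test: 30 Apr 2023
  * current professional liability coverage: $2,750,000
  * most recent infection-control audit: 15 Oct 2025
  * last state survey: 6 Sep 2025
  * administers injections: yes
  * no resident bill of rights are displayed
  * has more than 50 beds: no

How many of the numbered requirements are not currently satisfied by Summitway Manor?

1. residents per night-shift aide 27 > 18 → not met
2. infection-control audit 48 days ago vs limit 60 → met
3. elopement drill 465 days ago vs limit 365 → not met
4. condition 'provides memory care' holds; certified medication aides 2 < 3 → not met
5. open plan-of-correction items 4 > 3 → not met
6. professional liability coverage $2,750,000 < $2,800,000 → not met
7. condition 'has more than 50 beds' does not hold → requirement n/a → met
8. resident-rights training 536 days ago vs limit 540 → met
9. fire-alarm system test 947 days ago vs limit 730 → not met
10. state survey 87 days ago vs limit 60 → not met
11. grievance procedure absent → not met
12. condition 'administers injections' holds; resident bill of rights absent → not met
Not met: 9 of 12

9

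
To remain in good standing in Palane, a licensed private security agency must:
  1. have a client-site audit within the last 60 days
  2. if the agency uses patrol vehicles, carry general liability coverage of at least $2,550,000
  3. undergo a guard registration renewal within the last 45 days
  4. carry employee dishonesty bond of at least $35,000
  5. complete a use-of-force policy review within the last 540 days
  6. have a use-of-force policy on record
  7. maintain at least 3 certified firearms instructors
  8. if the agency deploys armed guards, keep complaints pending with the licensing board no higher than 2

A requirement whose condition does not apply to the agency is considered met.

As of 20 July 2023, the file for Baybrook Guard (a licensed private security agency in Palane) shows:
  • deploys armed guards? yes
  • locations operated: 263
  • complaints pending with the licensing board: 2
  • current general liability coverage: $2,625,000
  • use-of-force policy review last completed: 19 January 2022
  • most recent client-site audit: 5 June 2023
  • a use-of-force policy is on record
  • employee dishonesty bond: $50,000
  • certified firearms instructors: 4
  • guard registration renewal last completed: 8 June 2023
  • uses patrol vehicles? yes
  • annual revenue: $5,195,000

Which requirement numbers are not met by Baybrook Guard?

5

1. client-site audit 45 days ago vs limit 60 → met
2. condition 'uses patrol vehicles' holds; general liability coverage $2,625,000 ≥ $2,550,000 → met
3. guard registration renewal 42 days ago vs limit 45 → met
4. employee dishonesty bond $50,000 ≥ $35,000 → met
5. use-of-force policy review 547 days ago vs limit 540 → not met
6. use-of-force policy present → met
7. certified firearms instructors 4 ≥ 3 → met
8. condition 'deploys armed guards' holds; complaints pending with the licensing board 2 ≤ 2 → met
Not met: 5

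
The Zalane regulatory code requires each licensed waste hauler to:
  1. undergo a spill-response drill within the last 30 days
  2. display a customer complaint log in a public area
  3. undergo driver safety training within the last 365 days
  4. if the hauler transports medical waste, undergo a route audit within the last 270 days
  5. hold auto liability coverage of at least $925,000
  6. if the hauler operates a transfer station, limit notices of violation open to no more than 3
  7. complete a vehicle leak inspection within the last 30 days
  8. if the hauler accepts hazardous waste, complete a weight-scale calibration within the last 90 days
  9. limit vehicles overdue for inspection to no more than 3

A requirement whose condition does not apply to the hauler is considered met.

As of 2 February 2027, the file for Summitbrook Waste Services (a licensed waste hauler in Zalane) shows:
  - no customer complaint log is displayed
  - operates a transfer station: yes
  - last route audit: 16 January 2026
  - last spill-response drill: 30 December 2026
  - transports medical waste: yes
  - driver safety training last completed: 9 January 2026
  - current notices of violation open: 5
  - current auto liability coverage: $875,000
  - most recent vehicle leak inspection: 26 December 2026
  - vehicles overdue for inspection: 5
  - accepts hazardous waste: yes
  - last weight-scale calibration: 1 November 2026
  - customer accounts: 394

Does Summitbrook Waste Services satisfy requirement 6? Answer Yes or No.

6. condition 'operates a transfer station' holds; notices of violation open 5 > 3 → not met

No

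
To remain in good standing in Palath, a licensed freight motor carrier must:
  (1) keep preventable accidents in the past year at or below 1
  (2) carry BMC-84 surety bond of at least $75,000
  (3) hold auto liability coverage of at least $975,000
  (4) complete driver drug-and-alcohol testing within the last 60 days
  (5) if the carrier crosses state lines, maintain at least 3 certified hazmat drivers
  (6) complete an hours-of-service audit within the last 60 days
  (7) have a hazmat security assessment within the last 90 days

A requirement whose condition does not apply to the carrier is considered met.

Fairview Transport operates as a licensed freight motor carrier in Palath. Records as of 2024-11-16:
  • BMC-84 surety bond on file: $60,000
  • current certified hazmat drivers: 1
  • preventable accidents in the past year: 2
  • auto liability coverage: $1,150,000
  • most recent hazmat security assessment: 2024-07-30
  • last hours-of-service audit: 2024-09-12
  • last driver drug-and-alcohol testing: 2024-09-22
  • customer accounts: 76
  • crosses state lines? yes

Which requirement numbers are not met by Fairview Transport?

1, 2, 5, 6, 7

1. preventable accidents in the past year 2 > 1 → not met
2. BMC-84 surety bond $60,000 < $75,000 → not met
3. auto liability coverage $1,150,000 ≥ $975,000 → met
4. driver drug-and-alcohol testing 55 days ago vs limit 60 → met
5. condition 'crosses state lines' holds; certified hazmat drivers 1 < 3 → not met
6. hours-of-service audit 65 days ago vs limit 60 → not met
7. hazmat security assessment 109 days ago vs limit 90 → not met
Not met: 1, 2, 5, 6, 7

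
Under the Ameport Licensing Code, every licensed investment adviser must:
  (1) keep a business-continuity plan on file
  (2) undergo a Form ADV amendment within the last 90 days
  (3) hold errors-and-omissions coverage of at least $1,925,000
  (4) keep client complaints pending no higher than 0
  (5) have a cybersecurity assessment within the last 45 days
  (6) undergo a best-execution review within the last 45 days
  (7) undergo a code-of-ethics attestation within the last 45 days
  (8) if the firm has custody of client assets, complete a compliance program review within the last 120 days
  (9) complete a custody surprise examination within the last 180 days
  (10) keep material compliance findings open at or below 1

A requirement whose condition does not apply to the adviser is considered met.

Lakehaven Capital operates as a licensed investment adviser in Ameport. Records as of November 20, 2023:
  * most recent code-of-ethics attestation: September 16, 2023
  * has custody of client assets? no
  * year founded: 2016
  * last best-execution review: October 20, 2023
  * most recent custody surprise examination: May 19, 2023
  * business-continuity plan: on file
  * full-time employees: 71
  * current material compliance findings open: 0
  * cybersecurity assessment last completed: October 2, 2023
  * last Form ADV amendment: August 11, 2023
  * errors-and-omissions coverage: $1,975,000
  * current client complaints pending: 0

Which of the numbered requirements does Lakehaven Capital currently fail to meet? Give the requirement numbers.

2, 5, 7, 9

1. business-continuity plan present → met
2. Form ADV amendment 101 days ago vs limit 90 → not met
3. errors-and-omissions coverage $1,975,000 ≥ $1,925,000 → met
4. client complaints pending 0 ≤ 0 → met
5. cybersecurity assessment 49 days ago vs limit 45 → not met
6. best-execution review 31 days ago vs limit 45 → met
7. code-of-ethics attestation 65 days ago vs limit 45 → not met
8. condition 'has custody of client assets' does not hold → requirement n/a → met
9. custody surprise examination 185 days ago vs limit 180 → not met
10. material compliance findings open 0 ≤ 1 → met
Not met: 2, 5, 7, 9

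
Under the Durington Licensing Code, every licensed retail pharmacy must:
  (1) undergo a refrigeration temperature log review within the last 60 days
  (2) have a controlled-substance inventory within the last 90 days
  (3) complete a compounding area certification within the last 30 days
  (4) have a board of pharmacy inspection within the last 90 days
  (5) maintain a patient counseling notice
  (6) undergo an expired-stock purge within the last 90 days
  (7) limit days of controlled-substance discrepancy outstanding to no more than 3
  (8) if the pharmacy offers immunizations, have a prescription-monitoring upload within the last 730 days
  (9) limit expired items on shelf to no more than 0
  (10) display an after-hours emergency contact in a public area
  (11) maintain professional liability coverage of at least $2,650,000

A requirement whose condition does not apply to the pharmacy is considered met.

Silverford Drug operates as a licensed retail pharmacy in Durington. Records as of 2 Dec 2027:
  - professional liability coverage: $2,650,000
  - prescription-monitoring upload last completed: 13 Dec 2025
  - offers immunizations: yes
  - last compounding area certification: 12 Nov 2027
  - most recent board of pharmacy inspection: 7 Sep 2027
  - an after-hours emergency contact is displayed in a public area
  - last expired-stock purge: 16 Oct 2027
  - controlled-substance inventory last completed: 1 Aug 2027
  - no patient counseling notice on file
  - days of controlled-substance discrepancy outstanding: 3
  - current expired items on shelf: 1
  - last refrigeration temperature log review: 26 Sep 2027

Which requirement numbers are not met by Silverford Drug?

1, 2, 5, 9

1. refrigeration temperature log review 67 days ago vs limit 60 → not met
2. controlled-substance inventory 123 days ago vs limit 90 → not met
3. compounding area certification 20 days ago vs limit 30 → met
4. board of pharmacy inspection 86 days ago vs limit 90 → met
5. patient counseling notice absent → not met
6. expired-stock purge 47 days ago vs limit 90 → met
7. days of controlled-substance discrepancy outstanding 3 ≤ 3 → met
8. condition 'offers immunizations' holds; prescription-monitoring upload 719 days ago vs limit 730 → met
9. expired items on shelf 1 > 0 → not met
10. after-hours emergency contact present → met
11. professional liability coverage $2,650,000 ≥ $2,650,000 → met
Not met: 1, 2, 5, 9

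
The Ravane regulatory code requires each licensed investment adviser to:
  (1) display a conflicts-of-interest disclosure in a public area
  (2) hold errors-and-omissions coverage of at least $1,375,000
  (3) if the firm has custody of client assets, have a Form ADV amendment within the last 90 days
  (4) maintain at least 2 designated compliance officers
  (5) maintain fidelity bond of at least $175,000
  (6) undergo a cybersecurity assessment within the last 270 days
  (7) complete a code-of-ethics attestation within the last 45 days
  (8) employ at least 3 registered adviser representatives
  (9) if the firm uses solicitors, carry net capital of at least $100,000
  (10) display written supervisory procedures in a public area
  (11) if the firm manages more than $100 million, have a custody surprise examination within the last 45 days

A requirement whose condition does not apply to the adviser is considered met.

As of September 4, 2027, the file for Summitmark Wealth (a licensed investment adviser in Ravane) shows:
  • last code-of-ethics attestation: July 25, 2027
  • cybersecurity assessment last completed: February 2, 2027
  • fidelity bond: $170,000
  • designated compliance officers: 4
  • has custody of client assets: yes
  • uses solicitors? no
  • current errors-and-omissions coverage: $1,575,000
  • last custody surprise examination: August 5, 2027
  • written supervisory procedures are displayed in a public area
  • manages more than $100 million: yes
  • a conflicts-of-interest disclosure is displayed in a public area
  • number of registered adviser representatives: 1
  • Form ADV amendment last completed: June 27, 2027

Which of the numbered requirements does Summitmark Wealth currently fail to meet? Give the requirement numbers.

5, 8

1. conflicts-of-interest disclosure present → met
2. errors-and-omissions coverage $1,575,000 ≥ $1,375,000 → met
3. condition 'has custody of client assets' holds; Form ADV amendment 69 days ago vs limit 90 → met
4. designated compliance officers 4 ≥ 2 → met
5. fidelity bond $170,000 < $175,000 → not met
6. cybersecurity assessment 214 days ago vs limit 270 → met
7. code-of-ethics attestation 41 days ago vs limit 45 → met
8. registered adviser representatives 1 < 3 → not met
9. condition 'uses solicitors' does not hold → requirement n/a → met
10. written supervisory procedures present → met
11. condition 'manages more than $100 million' holds; custody surprise examination 30 days ago vs limit 45 → met
Not met: 5, 8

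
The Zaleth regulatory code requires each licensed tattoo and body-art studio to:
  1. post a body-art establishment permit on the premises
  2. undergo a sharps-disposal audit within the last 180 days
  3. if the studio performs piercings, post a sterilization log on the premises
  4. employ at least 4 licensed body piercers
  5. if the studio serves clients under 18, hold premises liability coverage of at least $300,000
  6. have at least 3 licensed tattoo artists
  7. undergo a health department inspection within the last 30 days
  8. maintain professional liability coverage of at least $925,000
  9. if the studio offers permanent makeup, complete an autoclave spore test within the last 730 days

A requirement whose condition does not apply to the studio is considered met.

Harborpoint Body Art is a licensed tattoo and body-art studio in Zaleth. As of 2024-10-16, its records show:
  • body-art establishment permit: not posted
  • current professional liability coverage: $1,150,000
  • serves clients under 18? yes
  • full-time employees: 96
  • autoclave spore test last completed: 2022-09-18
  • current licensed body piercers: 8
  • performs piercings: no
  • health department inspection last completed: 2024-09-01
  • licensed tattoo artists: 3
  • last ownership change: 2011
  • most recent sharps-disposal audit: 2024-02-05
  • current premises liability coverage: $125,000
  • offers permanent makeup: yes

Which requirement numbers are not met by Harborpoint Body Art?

1. body-art establishment permit absent → not met
2. sharps-disposal audit 254 days ago vs limit 180 → not met
3. condition 'performs piercings' does not hold → requirement n/a → met
4. licensed body piercers 8 ≥ 4 → met
5. condition 'serves clients under 18' holds; premises liability coverage $125,000 < $300,000 → not met
6. licensed tattoo artists 3 ≥ 3 → met
7. health department inspection 45 days ago vs limit 30 → not met
8. professional liability coverage $1,150,000 ≥ $925,000 → met
9. condition 'offers permanent makeup' holds; autoclave spore test 759 days ago vs limit 730 → not met
Not met: 1, 2, 5, 7, 9

1, 2, 5, 7, 9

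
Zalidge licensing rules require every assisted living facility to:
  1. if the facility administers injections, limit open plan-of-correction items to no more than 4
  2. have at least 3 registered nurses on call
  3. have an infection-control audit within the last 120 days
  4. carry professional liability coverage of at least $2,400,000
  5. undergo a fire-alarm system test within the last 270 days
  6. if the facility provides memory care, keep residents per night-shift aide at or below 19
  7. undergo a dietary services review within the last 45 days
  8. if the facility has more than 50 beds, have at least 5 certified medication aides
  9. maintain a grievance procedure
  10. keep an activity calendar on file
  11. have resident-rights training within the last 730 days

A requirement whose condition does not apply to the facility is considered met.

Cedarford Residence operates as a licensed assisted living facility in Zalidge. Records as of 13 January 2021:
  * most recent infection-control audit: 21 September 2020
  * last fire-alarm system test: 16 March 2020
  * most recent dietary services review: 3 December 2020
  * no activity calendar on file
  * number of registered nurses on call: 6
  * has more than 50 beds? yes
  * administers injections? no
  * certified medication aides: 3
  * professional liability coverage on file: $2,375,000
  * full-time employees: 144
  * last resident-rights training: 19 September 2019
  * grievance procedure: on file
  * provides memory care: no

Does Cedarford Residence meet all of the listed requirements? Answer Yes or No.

1. condition 'administers injections' does not hold → requirement n/a → met
2. registered nurses on call 6 ≥ 3 → met
3. infection-control audit 114 days ago vs limit 120 → met
4. professional liability coverage $2,375,000 < $2,400,000 → not met
5. fire-alarm system test 303 days ago vs limit 270 → not met
6. condition 'provides memory care' does not hold → requirement n/a → met
7. dietary services review 41 days ago vs limit 45 → met
8. condition 'has more than 50 beds' holds; certified medication aides 3 < 5 → not met
9. grievance procedure present → met
10. activity calendar absent → not met
11. resident-rights training 482 days ago vs limit 730 → met
Not met: 4, 5, 8, 10

No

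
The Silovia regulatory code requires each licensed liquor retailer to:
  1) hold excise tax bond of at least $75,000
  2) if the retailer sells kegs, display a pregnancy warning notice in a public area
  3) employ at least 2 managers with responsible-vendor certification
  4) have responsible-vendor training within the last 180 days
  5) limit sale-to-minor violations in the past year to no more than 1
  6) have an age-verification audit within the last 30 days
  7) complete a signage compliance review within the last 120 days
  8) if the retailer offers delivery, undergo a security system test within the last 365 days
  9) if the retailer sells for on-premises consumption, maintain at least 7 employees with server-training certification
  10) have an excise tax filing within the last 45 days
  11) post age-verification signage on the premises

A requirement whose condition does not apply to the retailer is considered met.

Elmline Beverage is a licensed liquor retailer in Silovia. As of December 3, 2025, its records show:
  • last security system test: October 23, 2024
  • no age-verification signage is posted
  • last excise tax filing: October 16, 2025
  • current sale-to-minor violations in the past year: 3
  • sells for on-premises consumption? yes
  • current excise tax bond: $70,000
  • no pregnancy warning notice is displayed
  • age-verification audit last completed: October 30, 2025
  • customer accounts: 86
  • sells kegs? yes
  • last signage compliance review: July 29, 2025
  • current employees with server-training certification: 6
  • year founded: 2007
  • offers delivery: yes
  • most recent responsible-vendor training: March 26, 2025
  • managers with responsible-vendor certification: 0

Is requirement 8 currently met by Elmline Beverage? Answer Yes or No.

No

8. condition 'offers delivery' holds; security system test 406 days ago vs limit 365 → not met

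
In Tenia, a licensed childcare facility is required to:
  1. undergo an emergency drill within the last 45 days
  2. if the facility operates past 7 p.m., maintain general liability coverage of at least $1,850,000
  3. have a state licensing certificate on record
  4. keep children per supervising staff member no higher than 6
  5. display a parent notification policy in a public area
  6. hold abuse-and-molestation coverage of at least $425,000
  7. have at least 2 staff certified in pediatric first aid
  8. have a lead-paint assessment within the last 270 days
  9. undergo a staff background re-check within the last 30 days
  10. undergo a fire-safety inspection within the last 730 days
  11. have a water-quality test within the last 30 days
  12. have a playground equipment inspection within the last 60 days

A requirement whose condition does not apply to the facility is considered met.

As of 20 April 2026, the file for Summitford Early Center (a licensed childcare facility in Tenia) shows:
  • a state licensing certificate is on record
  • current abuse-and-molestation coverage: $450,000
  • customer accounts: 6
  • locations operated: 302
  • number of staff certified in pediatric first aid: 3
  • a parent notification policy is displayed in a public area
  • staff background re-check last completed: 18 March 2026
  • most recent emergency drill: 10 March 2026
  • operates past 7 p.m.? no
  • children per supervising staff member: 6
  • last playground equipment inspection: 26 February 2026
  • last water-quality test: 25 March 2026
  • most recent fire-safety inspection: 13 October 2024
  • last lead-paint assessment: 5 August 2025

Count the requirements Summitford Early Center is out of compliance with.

1. emergency drill 41 days ago vs limit 45 → met
2. condition 'operates past 7 p.m.' does not hold → requirement n/a → met
3. state licensing certificate present → met
4. children per supervising staff member 6 ≤ 6 → met
5. parent notification policy present → met
6. abuse-and-molestation coverage $450,000 ≥ $425,000 → met
7. staff certified in pediatric first aid 3 ≥ 2 → met
8. lead-paint assessment 258 days ago vs limit 270 → met
9. staff background re-check 33 days ago vs limit 30 → not met
10. fire-safety inspection 554 days ago vs limit 730 → met
11. water-quality test 26 days ago vs limit 30 → met
12. playground equipment inspection 53 days ago vs limit 60 → met
Not met: 1 of 12

1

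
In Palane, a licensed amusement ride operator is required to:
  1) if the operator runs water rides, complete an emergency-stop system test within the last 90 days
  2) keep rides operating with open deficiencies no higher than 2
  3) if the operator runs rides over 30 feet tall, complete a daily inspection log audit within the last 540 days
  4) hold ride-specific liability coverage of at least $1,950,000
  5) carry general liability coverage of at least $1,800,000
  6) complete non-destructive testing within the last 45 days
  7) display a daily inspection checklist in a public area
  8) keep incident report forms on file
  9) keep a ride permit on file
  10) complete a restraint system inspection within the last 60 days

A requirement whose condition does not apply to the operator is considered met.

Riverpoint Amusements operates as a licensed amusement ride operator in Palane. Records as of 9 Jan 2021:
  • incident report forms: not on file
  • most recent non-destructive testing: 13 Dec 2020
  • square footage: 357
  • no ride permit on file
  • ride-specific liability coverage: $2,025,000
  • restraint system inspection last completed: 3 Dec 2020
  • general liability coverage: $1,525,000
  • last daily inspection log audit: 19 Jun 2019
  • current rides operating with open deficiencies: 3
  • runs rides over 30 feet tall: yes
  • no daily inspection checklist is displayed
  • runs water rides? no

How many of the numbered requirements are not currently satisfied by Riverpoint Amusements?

1. condition 'runs water rides' does not hold → requirement n/a → met
2. rides operating with open deficiencies 3 > 2 → not met
3. condition 'runs rides over 30 feet tall' holds; daily inspection log audit 570 days ago vs limit 540 → not met
4. ride-specific liability coverage $2,025,000 ≥ $1,950,000 → met
5. general liability coverage $1,525,000 < $1,800,000 → not met
6. non-destructive testing 27 days ago vs limit 45 → met
7. daily inspection checklist absent → not met
8. incident report forms absent → not met
9. ride permit absent → not met
10. restraint system inspection 37 days ago vs limit 60 → met
Not met: 6 of 10

6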